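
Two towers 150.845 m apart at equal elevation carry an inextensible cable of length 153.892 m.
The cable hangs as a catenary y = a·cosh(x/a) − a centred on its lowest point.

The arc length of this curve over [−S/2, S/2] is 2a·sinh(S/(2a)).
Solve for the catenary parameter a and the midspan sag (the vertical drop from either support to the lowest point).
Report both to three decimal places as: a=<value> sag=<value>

seed: a₀ = √(S³/(24(L−S))) = √(150.845³/(24·3.047)) = 216.647924
iter 1: u=0.348134  f(a)=+1.852e-02  f'(a)=-2.847e-02  a ← 216.647924 − (+1.852e-02/-2.847e-02) = 217.298332
iter 2: u=0.347092  f(a)=+8.372e-05  f'(a)=-2.821e-02  a ← 217.298332 − (+8.372e-05/-2.821e-02) = 217.301300
iter 3: u=0.347087  f(a)=+1.729e-09  f'(a)=-2.821e-02  a ← 217.301300 − (+1.729e-09/-2.821e-02) = 217.301300
iter 4: u=0.347087  f(a)=-2.842e-14  f'(a)=-2.821e-02  a ← 217.301300 − (-2.842e-14/-2.821e-02) = 217.301300
converged: |Δa| < 1e-12 after 4 iterations
sag = a·(cosh(S/(2a)) − 1) = 217.301300·(cosh(0.347087) − 1) = 13.221024
T_max/T_min = cosh(S/(2a)) = 1.060842

a=217.301 sag=13.221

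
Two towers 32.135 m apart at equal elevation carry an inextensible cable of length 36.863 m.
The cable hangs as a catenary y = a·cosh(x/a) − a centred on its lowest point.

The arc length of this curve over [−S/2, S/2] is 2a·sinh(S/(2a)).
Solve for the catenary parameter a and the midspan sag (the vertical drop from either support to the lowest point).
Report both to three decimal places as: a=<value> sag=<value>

seed: a₀ = √(S³/(24(L−S))) = √(32.135³/(24·4.728)) = 17.101063
iter 1: u=0.939561  f(a)=+2.131e-01  f'(a)=-6.033e-01  a ← 17.101063 − (+2.131e-01/-6.033e-01) = 17.454319
iter 2: u=0.920546  f(a)=+6.783e-03  f'(a)=-5.655e-01  a ← 17.454319 − (+6.783e-03/-5.655e-01) = 17.466315
iter 3: u=0.919914  f(a)=+7.371e-06  f'(a)=-5.642e-01  a ← 17.466315 − (+7.371e-06/-5.642e-01) = 17.466328
iter 4: u=0.919913  f(a)=+8.733e-12  f'(a)=-5.642e-01  a ← 17.466328 − (+8.733e-12/-5.642e-01) = 17.466328
converged: |Δa| < 1e-12 after 4 iterations
sag = a·(cosh(S/(2a)) − 1) = 17.466328·(cosh(0.919913) − 1) = 7.926443
T_max/T_min = cosh(S/(2a)) = 1.453813

a=17.466 sag=7.926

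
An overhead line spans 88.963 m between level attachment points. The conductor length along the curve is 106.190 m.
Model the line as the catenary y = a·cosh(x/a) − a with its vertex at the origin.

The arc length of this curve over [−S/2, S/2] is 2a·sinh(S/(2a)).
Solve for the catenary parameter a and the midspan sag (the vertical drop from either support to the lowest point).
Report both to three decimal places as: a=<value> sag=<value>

a=42.416 sag=25.541

seed: a₀ = √(S³/(24(L−S))) = √(88.963³/(24·17.227)) = 41.267074
iter 1: u=1.077893  f(a)=+1.029e+00  f'(a)=-9.360e-01  a ← 41.267074 − (+1.029e+00/-9.360e-01) = 42.366302
iter 2: u=1.049926  f(a)=+4.254e-02  f'(a)=-8.601e-01  a ← 42.366302 − (+4.254e-02/-8.601e-01) = 42.415768
iter 3: u=1.048702  f(a)=+7.969e-05  f'(a)=-8.568e-01  a ← 42.415768 − (+7.969e-05/-8.568e-01) = 42.415861
iter 4: u=1.048700  f(a)=+2.807e-10  f'(a)=-8.568e-01  a ← 42.415861 − (+2.807e-10/-8.568e-01) = 42.415861
iter 5: u=1.048700  f(a)=+1.421e-14  f'(a)=-8.568e-01  a ← 42.415861 − (+1.421e-14/-8.568e-01) = 42.415861
converged: |Δa| < 1e-12 after 5 iterations
sag = a·(cosh(S/(2a)) − 1) = 42.415861·(cosh(1.048700) − 1) = 25.541363
T_max/T_min = cosh(S/(2a)) = 1.602165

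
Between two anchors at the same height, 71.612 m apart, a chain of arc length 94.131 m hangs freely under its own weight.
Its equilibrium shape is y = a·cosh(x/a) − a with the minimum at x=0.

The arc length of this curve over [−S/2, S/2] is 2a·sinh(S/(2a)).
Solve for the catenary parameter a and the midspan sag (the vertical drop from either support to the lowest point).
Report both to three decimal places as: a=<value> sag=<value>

seed: a₀ = √(S³/(24(L−S))) = √(71.612³/(24·22.519)) = 26.067449
iter 1: u=1.373590  f(a)=+2.222e+00  f'(a)=-2.076e+00  a ← 26.067449 − (+2.222e+00/-2.076e+00) = 27.137704
iter 2: u=1.319419  f(a)=+1.442e-01  f'(a)=-1.815e+00  a ← 27.137704 − (+1.442e-01/-1.815e+00) = 27.217151
iter 3: u=1.315568  f(a)=+7.002e-04  f'(a)=-1.797e+00  a ← 27.217151 − (+7.002e-04/-1.797e+00) = 27.217540
iter 4: u=1.315549  f(a)=+1.669e-08  f'(a)=-1.797e+00  a ← 27.217540 − (+1.669e-08/-1.797e+00) = 27.217540
iter 5: u=1.315549  f(a)=+1.421e-14  f'(a)=-1.797e+00  a ← 27.217540 − (+1.421e-14/-1.797e+00) = 27.217540
converged: |Δa| < 1e-12 after 5 iterations
sag = a·(cosh(S/(2a)) − 1) = 27.217540·(cosh(1.315549) − 1) = 27.151162
T_max/T_min = cosh(S/(2a)) = 1.997561

a=27.218 sag=27.151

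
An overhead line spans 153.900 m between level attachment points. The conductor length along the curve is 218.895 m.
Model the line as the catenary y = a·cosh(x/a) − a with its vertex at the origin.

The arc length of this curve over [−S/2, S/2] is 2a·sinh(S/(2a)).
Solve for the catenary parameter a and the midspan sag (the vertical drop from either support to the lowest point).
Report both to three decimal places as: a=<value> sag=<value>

a=51.147 sag=69.662

seed: a₀ = √(S³/(24(L−S))) = √(153.900³/(24·64.995)) = 48.340633
iter 1: u=1.591829  f(a)=+8.749e+00  f'(a)=-3.435e+00  a ← 48.340633 − (+8.749e+00/-3.435e+00) = 50.887688
iter 2: u=1.512154  f(a)=+7.391e-01  f'(a)=-2.877e+00  a ← 50.887688 − (+7.391e-01/-2.877e+00) = 51.144566
iter 3: u=1.504559  f(a)=+6.349e-03  f'(a)=-2.828e+00  a ← 51.144566 − (+6.349e-03/-2.828e+00) = 51.146811
iter 4: u=1.504493  f(a)=+4.774e-07  f'(a)=-2.827e+00  a ← 51.146811 − (+4.774e-07/-2.827e+00) = 51.146811
iter 5: u=1.504493  f(a)=+0.000e+00  f'(a)=-2.827e+00  a ← 51.146811 − (+0.000e+00/-2.827e+00) = 51.146811
converged: |Δa| < 1e-12 after 5 iterations
sag = a·(cosh(S/(2a)) − 1) = 51.146811·(cosh(1.504493) − 1) = 69.661929
T_max/T_min = cosh(S/(2a)) = 2.361999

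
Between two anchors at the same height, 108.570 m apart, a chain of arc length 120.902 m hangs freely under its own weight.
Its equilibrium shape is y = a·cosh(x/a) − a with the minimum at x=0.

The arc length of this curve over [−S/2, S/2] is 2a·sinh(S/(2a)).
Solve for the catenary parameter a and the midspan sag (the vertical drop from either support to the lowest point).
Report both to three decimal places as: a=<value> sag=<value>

a=66.849 sag=23.279

seed: a₀ = √(S³/(24(L−S))) = √(108.570³/(24·12.332)) = 65.757059
iter 1: u=0.825539  f(a)=+4.271e-01  f'(a)=-4.013e-01  a ← 65.757059 − (+4.271e-01/-4.013e-01) = 66.821443
iter 2: u=0.812389  f(a)=+1.059e-02  f'(a)=-3.816e-01  a ← 66.821443 − (+1.059e-02/-3.816e-01) = 66.849198
iter 3: u=0.812052  f(a)=+6.880e-06  f'(a)=-3.811e-01  a ← 66.849198 − (+6.880e-06/-3.811e-01) = 66.849216
iter 4: u=0.812051  f(a)=+2.885e-12  f'(a)=-3.811e-01  a ← 66.849216 − (+2.885e-12/-3.811e-01) = 66.849216
converged: |Δa| < 1e-12 after 4 iterations
sag = a·(cosh(S/(2a)) − 1) = 66.849216·(cosh(0.812051) − 1) = 23.279254
T_max/T_min = cosh(S/(2a)) = 1.348235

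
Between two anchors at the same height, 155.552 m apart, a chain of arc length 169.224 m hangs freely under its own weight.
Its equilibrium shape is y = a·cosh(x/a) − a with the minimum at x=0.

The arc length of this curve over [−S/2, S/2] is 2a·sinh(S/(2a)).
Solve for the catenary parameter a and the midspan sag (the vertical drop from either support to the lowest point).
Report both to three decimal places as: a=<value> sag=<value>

a=108.485 sag=29.095

seed: a₀ = √(S³/(24(L−S))) = √(155.552³/(24·13.672)) = 107.100563
iter 1: u=0.726196  f(a)=+3.651e-01  f'(a)=-2.690e-01  a ← 107.100563 − (+3.651e-01/-2.690e-01) = 108.457517
iter 2: u=0.717110  f(a)=+7.054e-03  f'(a)=-2.587e-01  a ← 108.457517 − (+7.054e-03/-2.587e-01) = 108.484781
iter 3: u=0.716930  f(a)=+2.749e-06  f'(a)=-2.585e-01  a ← 108.484781 − (+2.749e-06/-2.585e-01) = 108.484792
iter 4: u=0.716930  f(a)=+4.263e-13  f'(a)=-2.585e-01  a ← 108.484792 − (+4.263e-13/-2.585e-01) = 108.484792
converged: |Δa| < 1e-12 after 4 iterations
sag = a·(cosh(S/(2a)) − 1) = 108.484792·(cosh(0.716930) − 1) = 29.094787
T_max/T_min = cosh(S/(2a)) = 1.268192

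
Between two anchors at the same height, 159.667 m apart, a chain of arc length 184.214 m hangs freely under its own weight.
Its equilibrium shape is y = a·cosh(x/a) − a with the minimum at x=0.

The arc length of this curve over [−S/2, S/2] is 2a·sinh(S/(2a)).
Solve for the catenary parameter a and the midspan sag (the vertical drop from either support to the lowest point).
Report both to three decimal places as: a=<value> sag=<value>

a=84.975 sag=40.342

seed: a₀ = √(S³/(24(L−S))) = √(159.667³/(24·24.547)) = 83.122370
iter 1: u=0.960433  f(a)=+1.157e+00  f'(a)=-6.469e-01  a ← 83.122370 − (+1.157e+00/-6.469e-01) = 84.911332
iter 2: u=0.940198  f(a)=+3.842e-02  f'(a)=-6.046e-01  a ← 84.911332 − (+3.842e-02/-6.046e-01) = 84.974872
iter 3: u=0.939495  f(a)=+4.555e-05  f'(a)=-6.032e-01  a ← 84.974872 − (+4.555e-05/-6.032e-01) = 84.974947
iter 4: u=0.939495  f(a)=+6.423e-11  f'(a)=-6.032e-01  a ← 84.974947 − (+6.423e-11/-6.032e-01) = 84.974947
iter 5: u=0.939495  f(a)=+0.000e+00  f'(a)=-6.032e-01  a ← 84.974947 − (+0.000e+00/-6.032e-01) = 84.974947
converged: |Δa| < 1e-12 after 5 iterations
sag = a·(cosh(S/(2a)) − 1) = 84.974947·(cosh(0.939495) − 1) = 40.342414
T_max/T_min = cosh(S/(2a)) = 1.474757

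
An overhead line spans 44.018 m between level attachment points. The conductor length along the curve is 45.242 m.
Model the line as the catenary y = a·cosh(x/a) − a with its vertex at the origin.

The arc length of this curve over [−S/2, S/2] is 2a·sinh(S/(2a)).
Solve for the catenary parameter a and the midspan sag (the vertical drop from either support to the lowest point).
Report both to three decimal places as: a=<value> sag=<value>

a=54.106 sag=4.538

seed: a₀ = √(S³/(24(L−S))) = √(44.018³/(24·1.224)) = 53.882673
iter 1: u=0.408462  f(a)=+1.025e-02  f'(a)=-4.619e-02  a ← 53.882673 − (+1.025e-02/-4.619e-02) = 54.104589
iter 2: u=0.406786  f(a)=+6.368e-05  f'(a)=-4.562e-02  a ← 54.104589 − (+6.368e-05/-4.562e-02) = 54.105984
iter 3: u=0.406776  f(a)=+2.491e-09  f'(a)=-4.562e-02  a ← 54.105984 − (+2.491e-09/-4.562e-02) = 54.105984
iter 4: u=0.406776  f(a)=-1.421e-14  f'(a)=-4.562e-02  a ← 54.105984 − (-1.421e-14/-4.562e-02) = 54.105984
converged: |Δa| < 1e-12 after 4 iterations
sag = a·(cosh(S/(2a)) − 1) = 54.105984·(cosh(0.406776) − 1) = 4.538429
T_max/T_min = cosh(S/(2a)) = 1.083880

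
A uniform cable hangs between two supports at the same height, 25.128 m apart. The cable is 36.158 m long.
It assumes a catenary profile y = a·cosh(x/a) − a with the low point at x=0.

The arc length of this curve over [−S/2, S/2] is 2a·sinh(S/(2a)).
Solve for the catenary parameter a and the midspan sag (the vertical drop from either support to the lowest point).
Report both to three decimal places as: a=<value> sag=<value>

a=8.208 sag=11.647

seed: a₀ = √(S³/(24(L−S))) = √(25.128³/(24·11.030)) = 7.741828
iter 1: u=1.622873  f(a)=+1.547e+00  f'(a)=-3.674e+00  a ← 7.741828 − (+1.547e+00/-3.674e+00) = 8.162885
iter 2: u=1.539162  f(a)=+1.352e-01  f'(a)=-3.058e+00  a ← 8.162885 − (+1.352e-01/-3.058e+00) = 8.207093
iter 3: u=1.530871  f(a)=+1.250e-03  f'(a)=-3.001e+00  a ← 8.207093 − (+1.250e-03/-3.001e+00) = 8.207509
iter 4: u=1.530793  f(a)=+1.092e-07  f'(a)=-3.001e+00  a ← 8.207509 − (+1.092e-07/-3.001e+00) = 8.207509
iter 5: u=1.530793  f(a)=+0.000e+00  f'(a)=-3.001e+00  a ← 8.207509 − (+0.000e+00/-3.001e+00) = 8.207509
converged: |Δa| < 1e-12 after 5 iterations
sag = a·(cosh(S/(2a)) − 1) = 8.207509·(cosh(1.530793) − 1) = 11.647300
T_max/T_min = cosh(S/(2a)) = 2.419103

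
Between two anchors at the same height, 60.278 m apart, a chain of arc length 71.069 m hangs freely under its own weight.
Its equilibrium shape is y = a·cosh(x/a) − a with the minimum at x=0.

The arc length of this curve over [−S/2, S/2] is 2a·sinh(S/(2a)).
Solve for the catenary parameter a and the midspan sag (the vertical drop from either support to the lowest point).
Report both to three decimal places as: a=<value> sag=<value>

a=29.831 sag=16.565

seed: a₀ = √(S³/(24(L−S))) = √(60.278³/(24·10.791)) = 29.080494
iter 1: u=1.036399  f(a)=+5.946e-01  f'(a)=-8.250e-01  a ← 29.080494 − (+5.946e-01/-8.250e-01) = 29.801222
iter 2: u=1.011334  f(a)=+2.282e-02  f'(a)=-7.628e-01  a ← 29.801222 − (+2.282e-02/-7.628e-01) = 29.831143
iter 3: u=1.010320  f(a)=+3.660e-05  f'(a)=-7.603e-01  a ← 29.831143 − (+3.660e-05/-7.603e-01) = 29.831191
iter 4: u=1.010318  f(a)=+9.443e-11  f'(a)=-7.603e-01  a ← 29.831191 − (+9.443e-11/-7.603e-01) = 29.831191
iter 5: u=1.010318  f(a)=+0.000e+00  f'(a)=-7.603e-01  a ← 29.831191 − (+0.000e+00/-7.603e-01) = 29.831191
converged: |Δa| < 1e-12 after 5 iterations
sag = a·(cosh(S/(2a)) − 1) = 29.831191·(cosh(1.010318) − 1) = 16.564936
T_max/T_min = cosh(S/(2a)) = 1.555289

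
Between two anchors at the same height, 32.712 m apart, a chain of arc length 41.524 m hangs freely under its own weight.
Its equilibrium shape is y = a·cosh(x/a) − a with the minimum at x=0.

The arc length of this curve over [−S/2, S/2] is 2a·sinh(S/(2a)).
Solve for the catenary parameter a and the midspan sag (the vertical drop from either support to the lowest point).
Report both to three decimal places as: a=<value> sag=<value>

seed: a₀ = √(S³/(24(L−S))) = √(32.712³/(24·8.812)) = 12.865237
iter 1: u=1.271333  f(a)=+7.402e-01  f'(a)=-1.604e+00  a ← 12.865237 − (+7.402e-01/-1.604e+00) = 13.326549
iter 2: u=1.227324  f(a)=+4.167e-02  f'(a)=-1.428e+00  a ← 13.326549 − (+4.167e-02/-1.428e+00) = 13.355724
iter 3: u=1.224643  f(a)=+1.496e-04  f'(a)=-1.418e+00  a ← 13.355724 − (+1.496e-04/-1.418e+00) = 13.355829
iter 4: u=1.224634  f(a)=+1.941e-09  f'(a)=-1.418e+00  a ← 13.355829 − (+1.941e-09/-1.418e+00) = 13.355829
iter 5: u=1.224634  f(a)=-1.421e-14  f'(a)=-1.418e+00  a ← 13.355829 − (-1.421e-14/-1.418e+00) = 13.355829
converged: |Δa| < 1e-12 after 5 iterations
sag = a·(cosh(S/(2a)) − 1) = 13.355829·(cosh(1.224634) − 1) = 11.330985
T_max/T_min = cosh(S/(2a)) = 1.848392

a=13.356 sag=11.331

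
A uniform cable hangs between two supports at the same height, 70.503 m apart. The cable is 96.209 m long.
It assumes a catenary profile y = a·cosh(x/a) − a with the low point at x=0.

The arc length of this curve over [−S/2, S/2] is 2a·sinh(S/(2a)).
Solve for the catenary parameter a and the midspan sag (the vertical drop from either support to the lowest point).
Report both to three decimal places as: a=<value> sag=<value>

seed: a₀ = √(S³/(24(L−S))) = √(70.503³/(24·25.706)) = 23.833538
iter 1: u=1.479071  f(a)=+2.963e+00  f'(a)=-2.667e+00  a ← 23.833538 − (+2.963e+00/-2.667e+00) = 24.944263
iter 2: u=1.413211  f(a)=+2.197e-01  f'(a)=-2.285e+00  a ← 24.944263 − (+2.197e-01/-2.285e+00) = 25.040405
iter 3: u=1.407785  f(a)=+1.422e-03  f'(a)=-2.256e+00  a ← 25.040405 − (+1.422e-03/-2.256e+00) = 25.041035
iter 4: u=1.407749  f(a)=+6.043e-08  f'(a)=-2.256e+00  a ← 25.041035 − (+6.043e-08/-2.256e+00) = 25.041035
iter 5: u=1.407749  f(a)=+0.000e+00  f'(a)=-2.256e+00  a ← 25.041035 − (+0.000e+00/-2.256e+00) = 25.041035
converged: |Δa| < 1e-12 after 5 iterations
sag = a·(cosh(S/(2a)) − 1) = 25.041035·(cosh(1.407749) − 1) = 29.190841
T_max/T_min = cosh(S/(2a)) = 2.165720

a=25.041 sag=29.191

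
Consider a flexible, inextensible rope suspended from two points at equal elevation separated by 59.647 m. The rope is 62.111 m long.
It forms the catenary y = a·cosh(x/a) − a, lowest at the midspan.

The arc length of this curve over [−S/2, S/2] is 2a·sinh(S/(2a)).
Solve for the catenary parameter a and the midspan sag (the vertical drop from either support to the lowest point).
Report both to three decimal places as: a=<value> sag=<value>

a=60.272 sag=7.530

seed: a₀ = √(S³/(24(L−S))) = √(59.647³/(24·2.464)) = 59.904153
iter 1: u=0.497854  f(a)=+3.072e-02  f'(a)=-8.432e-02  a ← 59.904153 − (+3.072e-02/-8.432e-02) = 60.268436
iter 2: u=0.494844  f(a)=+2.824e-04  f'(a)=-8.278e-02  a ← 60.268436 − (+2.824e-04/-8.278e-02) = 60.271848
iter 3: u=0.494816  f(a)=+2.437e-08  f'(a)=-8.276e-02  a ← 60.271848 − (+2.437e-08/-8.276e-02) = 60.271848
iter 4: u=0.494816  f(a)=+7.105e-15  f'(a)=-8.276e-02  a ← 60.271848 − (+7.105e-15/-8.276e-02) = 60.271848
converged: |Δa| < 1e-12 after 4 iterations
sag = a·(cosh(S/(2a)) − 1) = 60.271848·(cosh(0.494816) − 1) = 7.530362
T_max/T_min = cosh(S/(2a)) = 1.124940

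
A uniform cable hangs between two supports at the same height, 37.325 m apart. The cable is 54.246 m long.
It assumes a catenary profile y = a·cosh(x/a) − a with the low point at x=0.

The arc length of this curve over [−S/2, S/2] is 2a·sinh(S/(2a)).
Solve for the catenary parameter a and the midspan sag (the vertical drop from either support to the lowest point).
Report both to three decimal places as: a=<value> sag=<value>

a=12.017 sag=17.649

seed: a₀ = √(S³/(24(L−S))) = √(37.325³/(24·16.921)) = 11.315691
iter 1: u=1.649258  f(a)=+2.456e+00  f'(a)=-3.887e+00  a ← 11.315691 − (+2.456e+00/-3.887e+00) = 11.947515
iter 2: u=1.562040  f(a)=+2.207e-01  f'(a)=-3.217e+00  a ← 11.947515 − (+2.207e-01/-3.217e+00) = 12.016118
iter 3: u=1.553122  f(a)=+2.171e-03  f'(a)=-3.154e+00  a ← 12.016118 − (+2.171e-03/-3.154e+00) = 12.016807
iter 4: u=1.553033  f(a)=+2.147e-07  f'(a)=-3.154e+00  a ← 12.016807 − (+2.147e-07/-3.154e+00) = 12.016807
iter 5: u=1.553033  f(a)=-1.421e-14  f'(a)=-3.154e+00  a ← 12.016807 − (-1.421e-14/-3.154e+00) = 12.016807
converged: |Δa| < 1e-12 after 5 iterations
sag = a·(cosh(S/(2a)) − 1) = 12.016807·(cosh(1.553033) − 1) = 17.649012
T_max/T_min = cosh(S/(2a)) = 2.468694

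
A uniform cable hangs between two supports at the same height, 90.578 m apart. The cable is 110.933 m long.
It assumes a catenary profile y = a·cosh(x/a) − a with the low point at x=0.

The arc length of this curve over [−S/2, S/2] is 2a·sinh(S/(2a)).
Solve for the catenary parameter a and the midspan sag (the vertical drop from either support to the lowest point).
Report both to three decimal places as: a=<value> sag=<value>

a=40.255 sag=28.280

seed: a₀ = √(S³/(24(L−S))) = √(90.578³/(24·20.355)) = 39.002542
iter 1: u=1.161181  f(a)=+1.417e+00  f'(a)=-1.191e+00  a ← 39.002542 − (+1.417e+00/-1.191e+00) = 40.191973
iter 2: u=1.126817  f(a)=+6.741e-02  f'(a)=-1.081e+00  a ← 40.191973 − (+6.741e-02/-1.081e+00) = 40.254358
iter 3: u=1.125071  f(a)=+1.694e-04  f'(a)=-1.075e+00  a ← 40.254358 − (+1.694e-04/-1.075e+00) = 40.254516
iter 4: u=1.125066  f(a)=+1.076e-09  f'(a)=-1.075e+00  a ← 40.254516 − (+1.076e-09/-1.075e+00) = 40.254516
iter 5: u=1.125066  f(a)=+1.421e-14  f'(a)=-1.075e+00  a ← 40.254516 − (+1.421e-14/-1.075e+00) = 40.254516
converged: |Δa| < 1e-12 after 5 iterations
sag = a·(cosh(S/(2a)) − 1) = 40.254516·(cosh(1.125066) − 1) = 28.279845
T_max/T_min = cosh(S/(2a)) = 1.702526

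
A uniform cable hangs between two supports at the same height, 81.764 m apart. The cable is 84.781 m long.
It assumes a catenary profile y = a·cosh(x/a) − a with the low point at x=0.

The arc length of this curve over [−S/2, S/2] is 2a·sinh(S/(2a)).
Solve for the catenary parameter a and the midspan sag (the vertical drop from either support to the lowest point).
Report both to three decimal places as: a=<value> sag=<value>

seed: a₀ = √(S³/(24(L−S))) = √(81.764³/(24·3.017)) = 86.886023
iter 1: u=0.470524  f(a)=+3.357e-02  f'(a)=-7.100e-02  a ← 86.886023 − (+3.357e-02/-7.100e-02) = 87.358913
iter 2: u=0.467977  f(a)=+2.761e-04  f'(a)=-6.983e-02  a ← 87.358913 − (+2.761e-04/-6.983e-02) = 87.362866
iter 3: u=0.467956  f(a)=+1.901e-08  f'(a)=-6.982e-02  a ← 87.362866 − (+1.901e-08/-6.982e-02) = 87.362866
iter 4: u=0.467956  f(a)=+0.000e+00  f'(a)=-6.982e-02  a ← 87.362866 − (+0.000e+00/-6.982e-02) = 87.362866
converged: |Δa| < 1e-12 after 4 iterations
sag = a·(cosh(S/(2a)) − 1) = 87.362866·(cosh(0.467956) − 1) = 9.741330
T_max/T_min = cosh(S/(2a)) = 1.111504

a=87.363 sag=9.741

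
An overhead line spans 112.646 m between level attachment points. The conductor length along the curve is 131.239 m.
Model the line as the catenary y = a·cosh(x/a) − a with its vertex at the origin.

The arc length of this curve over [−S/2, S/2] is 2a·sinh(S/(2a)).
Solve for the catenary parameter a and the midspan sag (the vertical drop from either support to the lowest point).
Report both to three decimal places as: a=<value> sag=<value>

seed: a₀ = √(S³/(24(L−S))) = √(112.646³/(24·18.593)) = 56.596986
iter 1: u=0.995159  f(a)=+9.427e-01  f'(a)=-7.244e-01  a ← 56.596986 − (+9.427e-01/-7.244e-01) = 57.898234
iter 2: u=0.972793  f(a)=+3.349e-02  f'(a)=-6.738e-01  a ← 57.898234 − (+3.349e-02/-6.738e-01) = 57.947938
iter 3: u=0.971959  f(a)=+4.572e-05  f'(a)=-6.720e-01  a ← 57.947938 − (+4.572e-05/-6.720e-01) = 57.948006
iter 4: u=0.971958  f(a)=+8.546e-11  f'(a)=-6.720e-01  a ← 57.948006 − (+8.546e-11/-6.720e-01) = 57.948006
iter 5: u=0.971958  f(a)=+0.000e+00  f'(a)=-6.720e-01  a ← 57.948006 − (+0.000e+00/-6.720e-01) = 57.948006
converged: |Δa| < 1e-12 after 5 iterations
sag = a·(cosh(S/(2a)) − 1) = 57.948006·(cosh(0.971958) − 1) = 29.595641
T_max/T_min = cosh(S/(2a)) = 1.510728

a=57.948 sag=29.596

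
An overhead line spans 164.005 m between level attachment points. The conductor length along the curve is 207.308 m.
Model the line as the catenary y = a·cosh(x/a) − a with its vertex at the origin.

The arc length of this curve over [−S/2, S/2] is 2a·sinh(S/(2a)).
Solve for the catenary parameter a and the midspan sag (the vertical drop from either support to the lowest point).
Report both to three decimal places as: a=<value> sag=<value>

a=67.589 sag=56.155

seed: a₀ = √(S³/(24(L−S))) = √(164.005³/(24·43.303)) = 65.150990
iter 1: u=1.258653  f(a)=+3.562e+00  f'(a)=-1.552e+00  a ← 65.150990 − (+3.562e+00/-1.552e+00) = 67.446039
iter 2: u=1.215824  f(a)=+1.969e-01  f'(a)=-1.385e+00  a ← 67.446039 − (+1.969e-01/-1.385e+00) = 67.588206
iter 3: u=1.213266  f(a)=+6.793e-04  f'(a)=-1.375e+00  a ← 67.588206 − (+6.793e-04/-1.375e+00) = 67.588700
iter 4: u=1.213258  f(a)=+8.148e-09  f'(a)=-1.375e+00  a ← 67.588700 − (+8.148e-09/-1.375e+00) = 67.588700
iter 5: u=1.213258  f(a)=+0.000e+00  f'(a)=-1.375e+00  a ← 67.588700 − (+0.000e+00/-1.375e+00) = 67.588700
converged: |Δa| < 1e-12 after 5 iterations
sag = a·(cosh(S/(2a)) − 1) = 67.588700·(cosh(1.213258) − 1) = 56.154518
T_max/T_min = cosh(S/(2a)) = 1.830827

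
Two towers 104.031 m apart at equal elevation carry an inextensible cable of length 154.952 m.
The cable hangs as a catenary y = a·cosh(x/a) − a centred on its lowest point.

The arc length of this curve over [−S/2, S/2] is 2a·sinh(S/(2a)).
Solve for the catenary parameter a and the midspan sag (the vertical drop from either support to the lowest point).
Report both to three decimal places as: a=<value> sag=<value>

a=32.369 sag=51.597

seed: a₀ = √(S³/(24(L−S))) = √(104.031³/(24·50.921)) = 30.352193
iter 1: u=1.713731  f(a)=+8.022e+00  f'(a)=-4.450e+00  a ← 30.352193 − (+8.022e+00/-4.450e+00) = 32.154960
iter 2: u=1.617651  f(a)=+7.703e-01  f'(a)=-3.633e+00  a ← 32.154960 − (+7.703e-01/-3.633e+00) = 32.366987
iter 3: u=1.607054  f(a)=+8.767e-03  f'(a)=-3.551e+00  a ← 32.366987 − (+8.767e-03/-3.551e+00) = 32.369456
iter 4: u=1.606932  f(a)=+1.164e-06  f'(a)=-3.550e+00  a ← 32.369456 − (+1.164e-06/-3.550e+00) = 32.369457
iter 5: u=1.606932  f(a)=+0.000e+00  f'(a)=-3.550e+00  a ← 32.369457 − (+0.000e+00/-3.550e+00) = 32.369457
converged: |Δa| < 1e-12 after 5 iterations
sag = a·(cosh(S/(2a)) − 1) = 32.369457·(cosh(1.606932) − 1) = 51.596681
T_max/T_min = cosh(S/(2a)) = 2.593993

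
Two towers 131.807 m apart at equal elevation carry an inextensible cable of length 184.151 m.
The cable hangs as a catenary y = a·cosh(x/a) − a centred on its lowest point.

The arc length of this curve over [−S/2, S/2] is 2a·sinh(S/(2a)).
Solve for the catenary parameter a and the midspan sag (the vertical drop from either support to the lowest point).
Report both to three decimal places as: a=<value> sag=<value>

seed: a₀ = √(S³/(24(L−S))) = √(131.807³/(24·52.344)) = 42.694176
iter 1: u=1.543618  f(a)=+6.602e+00  f'(a)=-3.088e+00  a ← 42.694176 − (+6.602e+00/-3.088e+00) = 44.831905
iter 2: u=1.470013  f(a)=+5.282e-01  f'(a)=-2.612e+00  a ← 44.831905 − (+5.282e-01/-2.612e+00) = 45.034132
iter 3: u=1.463412  f(a)=+4.032e-03  f'(a)=-2.572e+00  a ← 45.034132 − (+4.032e-03/-2.572e+00) = 45.035700
iter 4: u=1.463361  f(a)=+2.389e-07  f'(a)=-2.572e+00  a ← 45.035700 − (+2.389e-07/-2.572e+00) = 45.035700
iter 5: u=1.463361  f(a)=+5.684e-14  f'(a)=-2.572e+00  a ← 45.035700 − (+5.684e-14/-2.572e+00) = 45.035700
converged: |Δa| < 1e-12 after 5 iterations
sag = a·(cosh(S/(2a)) − 1) = 45.035700·(cosh(1.463361) − 1) = 57.463627
T_max/T_min = cosh(S/(2a)) = 2.275957

a=45.036 sag=57.464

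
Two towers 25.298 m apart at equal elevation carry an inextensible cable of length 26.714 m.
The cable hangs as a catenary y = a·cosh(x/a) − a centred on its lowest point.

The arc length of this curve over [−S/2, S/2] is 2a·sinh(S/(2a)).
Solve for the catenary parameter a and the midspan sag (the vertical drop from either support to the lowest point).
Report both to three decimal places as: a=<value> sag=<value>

seed: a₀ = √(S³/(24(L−S))) = √(25.298³/(24·1.416)) = 21.826899
iter 1: u=0.579514  f(a)=+2.397e-02  f'(a)=-1.342e-01  a ← 21.826899 − (+2.397e-02/-1.342e-01) = 22.005556
iter 2: u=0.574809  f(a)=+2.975e-04  f'(a)=-1.308e-01  a ← 22.005556 − (+2.975e-04/-1.308e-01) = 22.007829
iter 3: u=0.574750  f(a)=+4.710e-08  f'(a)=-1.308e-01  a ← 22.007829 − (+4.710e-08/-1.308e-01) = 22.007829
iter 4: u=0.574750  f(a)=-3.553e-15  f'(a)=-1.308e-01  a ← 22.007829 − (-3.553e-15/-1.308e-01) = 22.007829
converged: |Δa| < 1e-12 after 4 iterations
sag = a·(cosh(S/(2a)) − 1) = 22.007829·(cosh(0.574750) − 1) = 3.736180
T_max/T_min = cosh(S/(2a)) = 1.169766

a=22.008 sag=3.736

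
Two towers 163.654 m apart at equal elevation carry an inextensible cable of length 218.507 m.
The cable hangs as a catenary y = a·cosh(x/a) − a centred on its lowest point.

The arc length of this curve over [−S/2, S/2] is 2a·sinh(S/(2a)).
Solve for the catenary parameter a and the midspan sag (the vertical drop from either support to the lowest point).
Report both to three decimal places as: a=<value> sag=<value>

a=60.404 sag=64.436

seed: a₀ = √(S³/(24(L−S))) = √(163.654³/(24·54.853)) = 57.701104
iter 1: u=1.418118  f(a)=+5.787e+00  f'(a)=-2.312e+00  a ← 57.701104 − (+5.787e+00/-2.312e+00) = 60.204078
iter 2: u=1.359160  f(a)=+3.979e-01  f'(a)=-2.004e+00  a ← 60.204078 − (+3.979e-01/-2.004e+00) = 60.402595
iter 3: u=1.354693  f(a)=+2.187e-03  f'(a)=-1.982e+00  a ← 60.402595 − (+2.187e-03/-1.982e+00) = 60.403698
iter 4: u=1.354669  f(a)=+6.692e-08  f'(a)=-1.982e+00  a ← 60.403698 − (+6.692e-08/-1.982e+00) = 60.403698
iter 5: u=1.354669  f(a)=-2.842e-14  f'(a)=-1.982e+00  a ← 60.403698 − (-2.842e-14/-1.982e+00) = 60.403698
converged: |Δa| < 1e-12 after 5 iterations
sag = a·(cosh(S/(2a)) − 1) = 60.403698·(cosh(1.354669) − 1) = 64.435935
T_max/T_min = cosh(S/(2a)) = 2.066755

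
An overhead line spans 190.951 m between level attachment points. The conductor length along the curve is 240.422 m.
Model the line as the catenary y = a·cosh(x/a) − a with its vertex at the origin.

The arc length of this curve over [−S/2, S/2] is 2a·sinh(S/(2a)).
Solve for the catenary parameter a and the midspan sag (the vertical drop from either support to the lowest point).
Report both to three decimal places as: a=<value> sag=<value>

seed: a₀ = √(S³/(24(L−S))) = √(190.951³/(24·49.471)) = 76.577633
iter 1: u=1.246781  f(a)=+3.990e+00  f'(a)=-1.504e+00  a ← 76.577633 − (+3.990e+00/-1.504e+00) = 79.230216
iter 2: u=1.205039  f(a)=+2.167e-01  f'(a)=-1.345e+00  a ← 79.230216 − (+2.167e-01/-1.345e+00) = 79.391344
iter 3: u=1.202593  f(a)=+7.204e-04  f'(a)=-1.336e+00  a ← 79.391344 − (+7.204e-04/-1.336e+00) = 79.391883
iter 4: u=1.202585  f(a)=+8.020e-09  f'(a)=-1.336e+00  a ← 79.391883 − (+8.020e-09/-1.336e+00) = 79.391883
iter 5: u=1.202585  f(a)=+5.684e-14  f'(a)=-1.336e+00  a ← 79.391883 − (+5.684e-14/-1.336e+00) = 79.391883
converged: |Δa| < 1e-12 after 5 iterations
sag = a·(cosh(S/(2a)) − 1) = 79.391883·(cosh(1.202585) − 1) = 64.669755
T_max/T_min = cosh(S/(2a)) = 1.814564

a=79.392 sag=64.670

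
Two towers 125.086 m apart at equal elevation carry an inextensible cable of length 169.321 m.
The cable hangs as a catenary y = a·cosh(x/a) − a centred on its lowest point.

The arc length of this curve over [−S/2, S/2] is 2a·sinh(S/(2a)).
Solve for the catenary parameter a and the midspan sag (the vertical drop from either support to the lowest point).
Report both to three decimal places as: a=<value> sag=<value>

seed: a₀ = √(S³/(24(L−S))) = √(125.086³/(24·44.235)) = 42.936281
iter 1: u=1.456647  f(a)=+4.937e+00  f'(a)=-2.532e+00  a ← 42.936281 − (+4.937e+00/-2.532e+00) = 44.886057
iter 2: u=1.393373  f(a)=+3.562e-01  f'(a)=-2.179e+00  a ← 44.886057 − (+3.562e-01/-2.179e+00) = 45.049551
iter 3: u=1.388316  f(a)=+2.173e-03  f'(a)=-2.152e+00  a ← 45.049551 − (+2.173e-03/-2.152e+00) = 45.050561
iter 4: u=1.388285  f(a)=+8.197e-08  f'(a)=-2.152e+00  a ← 45.050561 − (+8.197e-08/-2.152e+00) = 45.050561
iter 5: u=1.388285  f(a)=+0.000e+00  f'(a)=-2.152e+00  a ← 45.050561 − (+0.000e+00/-2.152e+00) = 45.050561
converged: |Δa| < 1e-12 after 5 iterations
sag = a·(cosh(S/(2a)) − 1) = 45.050561·(cosh(1.388285) − 1) = 50.850186
T_max/T_min = cosh(S/(2a)) = 2.128736

a=45.051 sag=50.850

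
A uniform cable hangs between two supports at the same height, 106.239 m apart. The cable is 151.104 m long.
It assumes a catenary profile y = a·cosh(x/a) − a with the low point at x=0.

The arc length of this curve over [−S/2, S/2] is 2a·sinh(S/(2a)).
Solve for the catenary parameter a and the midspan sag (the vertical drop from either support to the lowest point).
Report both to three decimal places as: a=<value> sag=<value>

a=35.308 sag=48.087

seed: a₀ = √(S³/(24(L−S))) = √(106.239³/(24·44.865)) = 33.370791
iter 1: u=1.591796  f(a)=+6.039e+00  f'(a)=-3.435e+00  a ← 33.370791 − (+6.039e+00/-3.435e+00) = 35.129030
iter 2: u=1.512125  f(a)=+5.101e-01  f'(a)=-2.877e+00  a ← 35.129030 − (+5.101e-01/-2.877e+00) = 35.306346
iter 3: u=1.504531  f(a)=+4.382e-03  f'(a)=-2.828e+00  a ← 35.306346 − (+4.382e-03/-2.828e+00) = 35.307896
iter 4: u=1.504465  f(a)=+3.294e-07  f'(a)=-2.827e+00  a ← 35.307896 − (+3.294e-07/-2.827e+00) = 35.307896
iter 5: u=1.504465  f(a)=+0.000e+00  f'(a)=-2.827e+00  a ← 35.307896 − (+0.000e+00/-2.827e+00) = 35.307896
converged: |Δa| < 1e-12 after 5 iterations
sag = a·(cosh(S/(2a)) − 1) = 35.307896·(cosh(1.504465) − 1) = 48.087261
T_max/T_min = cosh(S/(2a)) = 2.361941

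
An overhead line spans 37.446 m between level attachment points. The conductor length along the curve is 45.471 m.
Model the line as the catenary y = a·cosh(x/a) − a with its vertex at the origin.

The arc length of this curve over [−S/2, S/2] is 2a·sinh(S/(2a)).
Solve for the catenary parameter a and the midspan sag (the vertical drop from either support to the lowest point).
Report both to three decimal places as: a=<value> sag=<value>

a=17.018 sag=11.381

seed: a₀ = √(S³/(24(L−S))) = √(37.446³/(24·8.025)) = 16.511252
iter 1: u=1.133954  f(a)=+5.320e-01  f'(a)=-1.103e+00  a ← 16.511252 − (+5.320e-01/-1.103e+00) = 16.993628
iter 2: u=1.101766  f(a)=+2.421e-02  f'(a)=-1.005e+00  a ← 16.993628 − (+2.421e-02/-1.005e+00) = 17.017721
iter 3: u=1.100206  f(a)=+5.539e-05  f'(a)=-1.000e+00  a ← 17.017721 − (+5.539e-05/-1.000e+00) = 17.017777
iter 4: u=1.100202  f(a)=+2.915e-10  f'(a)=-1.000e+00  a ← 17.017777 − (+2.915e-10/-1.000e+00) = 17.017777
iter 5: u=1.100202  f(a)=+7.105e-15  f'(a)=-1.000e+00  a ← 17.017777 − (+7.105e-15/-1.000e+00) = 17.017777
converged: |Δa| < 1e-12 after 5 iterations
sag = a·(cosh(S/(2a)) − 1) = 17.017777·(cosh(1.100202) − 1) = 11.381302
T_max/T_min = cosh(S/(2a)) = 1.668789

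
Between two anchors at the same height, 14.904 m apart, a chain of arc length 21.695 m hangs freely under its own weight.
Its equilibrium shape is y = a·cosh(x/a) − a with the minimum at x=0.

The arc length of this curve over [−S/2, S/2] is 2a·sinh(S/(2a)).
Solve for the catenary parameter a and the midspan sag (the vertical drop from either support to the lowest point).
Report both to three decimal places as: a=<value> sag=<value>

seed: a₀ = √(S³/(24(L−S))) = √(14.904³/(24·6.791)) = 4.506940
iter 1: u=1.653450  f(a)=+9.911e-01  f'(a)=-3.922e+00  a ← 4.506940 − (+9.911e-01/-3.922e+00) = 4.759629
iter 2: u=1.565668  f(a)=+8.946e-02  f'(a)=-3.243e+00  a ← 4.759629 − (+8.946e-02/-3.243e+00) = 4.787212
iter 3: u=1.556647  f(a)=+8.886e-04  f'(a)=-3.179e+00  a ← 4.787212 − (+8.886e-04/-3.179e+00) = 4.787491
iter 4: u=1.556556  f(a)=+8.960e-08  f'(a)=-3.179e+00  a ← 4.787491 − (+8.960e-08/-3.179e+00) = 4.787491
iter 5: u=1.556556  f(a)=+0.000e+00  f'(a)=-3.179e+00  a ← 4.787491 − (+0.000e+00/-3.179e+00) = 4.787491
converged: |Δa| < 1e-12 after 5 iterations
sag = a·(cosh(S/(2a)) − 1) = 4.787491·(cosh(1.556556) − 1) = 7.069504
T_max/T_min = cosh(S/(2a)) = 2.476662

a=4.787 sag=7.070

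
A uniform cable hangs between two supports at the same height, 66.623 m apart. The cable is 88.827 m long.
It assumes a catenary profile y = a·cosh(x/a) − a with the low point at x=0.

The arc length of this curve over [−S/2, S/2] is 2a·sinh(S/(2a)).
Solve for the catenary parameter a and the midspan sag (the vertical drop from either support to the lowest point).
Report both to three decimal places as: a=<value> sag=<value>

a=24.654 sag=26.143

seed: a₀ = √(S³/(24(L−S))) = √(66.623³/(24·22.204)) = 23.556732
iter 1: u=1.414097  f(a)=+2.329e+00  f'(a)=-2.290e+00  a ← 23.556732 − (+2.329e+00/-2.290e+00) = 24.573614
iter 2: u=1.355580  f(a)=+1.593e-01  f'(a)=-1.987e+00  a ← 24.573614 − (+1.593e-01/-1.987e+00) = 24.653791
iter 3: u=1.351171  f(a)=+8.661e-04  f'(a)=-1.965e+00  a ← 24.653791 − (+8.661e-04/-1.965e+00) = 24.654232
iter 4: u=1.351147  f(a)=+2.592e-08  f'(a)=-1.965e+00  a ← 24.654232 − (+2.592e-08/-1.965e+00) = 24.654232
iter 5: u=1.351147  f(a)=-1.421e-14  f'(a)=-1.965e+00  a ← 24.654232 − (-1.421e-14/-1.965e+00) = 24.654232
converged: |Δa| < 1e-12 after 5 iterations
sag = a·(cosh(S/(2a)) − 1) = 24.654232·(cosh(1.351147) − 1) = 26.143309
T_max/T_min = cosh(S/(2a)) = 2.060398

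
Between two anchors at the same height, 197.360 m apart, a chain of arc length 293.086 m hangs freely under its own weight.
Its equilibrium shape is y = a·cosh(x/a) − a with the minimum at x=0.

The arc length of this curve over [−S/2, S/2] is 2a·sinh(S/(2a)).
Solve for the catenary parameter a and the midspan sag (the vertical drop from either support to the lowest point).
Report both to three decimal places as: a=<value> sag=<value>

seed: a₀ = √(S³/(24(L−S))) = √(197.360³/(24·95.726)) = 57.845307
iter 1: u=1.705929  f(a)=+1.493e+01  f'(a)=-4.379e+00  a ← 57.845307 − (+1.493e+01/-4.379e+00) = 61.256044
iter 2: u=1.610943  f(a)=+1.423e+00  f'(a)=-3.581e+00  a ← 61.256044 − (+1.423e+00/-3.581e+00) = 61.653391
iter 3: u=1.600561  f(a)=+1.592e-02  f'(a)=-3.501e+00  a ← 61.653391 − (+1.592e-02/-3.501e+00) = 61.657937
iter 4: u=1.600443  f(a)=+2.041e-06  f'(a)=-3.500e+00  a ← 61.657937 − (+2.041e-06/-3.500e+00) = 61.657937
iter 5: u=1.600443  f(a)=+1.137e-13  f'(a)=-3.500e+00  a ← 61.657937 − (+1.137e-13/-3.500e+00) = 61.657937
converged: |Δa| < 1e-12 after 5 iterations
sag = a·(cosh(S/(2a)) − 1) = 61.657937·(cosh(1.600443) − 1) = 97.328075
T_max/T_min = cosh(S/(2a)) = 2.578517

a=61.658 sag=97.328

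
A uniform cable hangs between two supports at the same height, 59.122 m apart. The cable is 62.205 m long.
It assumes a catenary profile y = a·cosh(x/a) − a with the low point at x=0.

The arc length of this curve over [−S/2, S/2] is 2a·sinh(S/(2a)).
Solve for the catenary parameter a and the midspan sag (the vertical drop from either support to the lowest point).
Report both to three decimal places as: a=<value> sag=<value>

seed: a₀ = √(S³/(24(L−S))) = √(59.122³/(24·3.083)) = 52.848333
iter 1: u=0.559355  f(a)=+4.859e-02  f'(a)=-1.204e-01  a ← 52.848333 − (+4.859e-02/-1.204e-01) = 53.252031
iter 2: u=0.555115  f(a)=+5.624e-04  f'(a)=-1.176e-01  a ← 53.252031 − (+5.624e-04/-1.176e-01) = 53.256813
iter 3: u=0.555065  f(a)=+7.730e-08  f'(a)=-1.176e-01  a ← 53.256813 − (+7.730e-08/-1.176e-01) = 53.256814
iter 4: u=0.555065  f(a)=+7.105e-15  f'(a)=-1.176e-01  a ← 53.256814 − (+7.105e-15/-1.176e-01) = 53.256814
converged: |Δa| < 1e-12 after 4 iterations
sag = a·(cosh(S/(2a)) − 1) = 53.256814·(cosh(0.555065) − 1) = 8.416955
T_max/T_min = cosh(S/(2a)) = 1.158045

a=53.257 sag=8.417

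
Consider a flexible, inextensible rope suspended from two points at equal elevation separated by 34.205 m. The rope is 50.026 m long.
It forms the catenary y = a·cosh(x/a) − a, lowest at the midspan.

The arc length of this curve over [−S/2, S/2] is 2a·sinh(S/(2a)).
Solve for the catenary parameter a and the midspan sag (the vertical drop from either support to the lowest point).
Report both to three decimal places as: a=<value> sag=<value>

a=10.914 sag=16.376

seed: a₀ = √(S³/(24(L−S))) = √(34.205³/(24·15.821)) = 10.266249
iter 1: u=1.665896  f(a)=+2.346e+00  f'(a)=-4.027e+00  a ← 10.266249 − (+2.346e+00/-4.027e+00) = 10.848880
iter 2: u=1.576430  f(a)=+2.145e-01  f'(a)=-3.321e+00  a ← 10.848880 − (+2.145e-01/-3.321e+00) = 10.913479
iter 3: u=1.567099  f(a)=+2.193e-03  f'(a)=-3.254e+00  a ← 10.913479 − (+2.193e-03/-3.254e+00) = 10.914153
iter 4: u=1.567002  f(a)=+2.343e-07  f'(a)=-3.253e+00  a ← 10.914153 − (+2.343e-07/-3.253e+00) = 10.914153
iter 5: u=1.567002  f(a)=+0.000e+00  f'(a)=-3.253e+00  a ← 10.914153 − (+0.000e+00/-3.253e+00) = 10.914153
converged: |Δa| < 1e-12 after 5 iterations
sag = a·(cosh(S/(2a)) − 1) = 10.914153·(cosh(1.567002) − 1) = 16.376301
T_max/T_min = cosh(S/(2a)) = 2.500465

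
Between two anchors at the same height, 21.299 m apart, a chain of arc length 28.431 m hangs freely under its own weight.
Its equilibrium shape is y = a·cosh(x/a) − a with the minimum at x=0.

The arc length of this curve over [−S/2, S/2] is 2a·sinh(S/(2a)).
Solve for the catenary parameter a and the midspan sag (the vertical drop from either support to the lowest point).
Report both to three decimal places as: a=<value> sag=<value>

seed: a₀ = √(S³/(24(L−S))) = √(21.299³/(24·7.132)) = 7.513245
iter 1: u=1.417430  f(a)=+7.517e-01  f'(a)=-2.308e+00  a ← 7.513245 − (+7.517e-01/-2.308e+00) = 7.838885
iter 2: u=1.358548  f(a)=+5.163e-02  f'(a)=-2.001e+00  a ← 7.838885 − (+5.163e-02/-2.001e+00) = 7.864686
iter 3: u=1.354091  f(a)=+2.833e-04  f'(a)=-1.979e+00  a ← 7.864686 − (+2.833e-04/-1.979e+00) = 7.864829
iter 4: u=1.354066  f(a)=+8.636e-09  f'(a)=-1.979e+00  a ← 7.864829 − (+8.636e-09/-1.979e+00) = 7.864829
iter 5: u=1.354066  f(a)=-3.553e-15  f'(a)=-1.979e+00  a ← 7.864829 − (-3.553e-15/-1.979e+00) = 7.864829
converged: |Δa| < 1e-12 after 5 iterations
sag = a·(cosh(S/(2a)) − 1) = 7.864829·(cosh(1.354066) − 1) = 8.381277
T_max/T_min = cosh(S/(2a)) = 2.065666

a=7.865 sag=8.381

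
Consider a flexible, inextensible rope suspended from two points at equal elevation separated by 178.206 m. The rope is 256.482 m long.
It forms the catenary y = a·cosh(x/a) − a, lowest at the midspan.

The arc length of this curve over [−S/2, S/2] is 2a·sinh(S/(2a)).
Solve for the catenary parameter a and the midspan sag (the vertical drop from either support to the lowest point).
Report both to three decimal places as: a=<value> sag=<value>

a=58.190 sag=82.636

seed: a₀ = √(S³/(24(L−S))) = √(178.206³/(24·78.276)) = 54.886249
iter 1: u=1.623412  f(a)=+1.099e+01  f'(a)=-3.678e+00  a ← 54.886249 − (+1.099e+01/-3.678e+00) = 57.872987
iter 2: u=1.539630  f(a)=+9.605e-01  f'(a)=-3.061e+00  a ← 57.872987 − (+9.605e-01/-3.061e+00) = 58.186788
iter 3: u=1.531327  f(a)=+8.896e-03  f'(a)=-3.004e+00  a ← 58.186788 − (+8.896e-03/-3.004e+00) = 58.189749
iter 4: u=1.531249  f(a)=+7.786e-07  f'(a)=-3.004e+00  a ← 58.189749 − (+7.786e-07/-3.004e+00) = 58.189749
iter 5: u=1.531249  f(a)=+0.000e+00  f'(a)=-3.004e+00  a ← 58.189749 − (+0.000e+00/-3.004e+00) = 58.189749
converged: |Δa| < 1e-12 after 5 iterations
sag = a·(cosh(S/(2a)) − 1) = 58.189749·(cosh(1.531249) − 1) = 82.635678
T_max/T_min = cosh(S/(2a)) = 2.420107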